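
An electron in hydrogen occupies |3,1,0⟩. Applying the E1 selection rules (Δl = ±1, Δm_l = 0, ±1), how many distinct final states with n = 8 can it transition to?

E1 requires Δl = ±1, so l_f ∈ {0, 2}; with 0 ≤ l_f ≤ n_f−1 = 7, the allowed l_f values are {0, 2}.
For l_f = 0: m_f ∈ {m_i−1, m_i, m_i+1} ∩ [−0, 0] = {0} → 1 state.
For l_f = 2: m_f ∈ {m_i−1, m_i, m_i+1} ∩ [−2, 2] = {-1, 0, 1} → 3 states.
Total: 4.

4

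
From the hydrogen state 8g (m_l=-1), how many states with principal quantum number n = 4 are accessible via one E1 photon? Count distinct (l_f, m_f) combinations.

3

E1 requires Δl = ±1, so l_f ∈ {3, 5}; with 0 ≤ l_f ≤ n_f−1 = 3, the allowed l_f values are {3}.
For l_f = 3: m_f ∈ {m_i−1, m_i, m_i+1} ∩ [−3, 3] = {-2, -1, 0} → 3 states.
Total: 3.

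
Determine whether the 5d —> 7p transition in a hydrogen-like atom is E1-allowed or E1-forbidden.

l: 2 → 1 (Δl = -1). Δl = ±1 passes.
All E1 selection rules are satisfied.

allowed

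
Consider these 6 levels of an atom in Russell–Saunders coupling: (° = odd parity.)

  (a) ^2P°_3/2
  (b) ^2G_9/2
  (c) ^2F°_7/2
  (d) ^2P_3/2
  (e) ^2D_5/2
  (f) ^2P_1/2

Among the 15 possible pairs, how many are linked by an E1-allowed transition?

(a)–(b): forbidden (ΔL, ΔJ).
(a)–(c): forbidden (parity, ΔL, ΔJ).
(a)–(d): allowed.
(a)–(e): allowed.
(a)–(f): allowed.
(b)–(c): allowed.
(b)–(d): forbidden (parity, ΔL, ΔJ).
(b)–(e): forbidden (parity, ΔL, ΔJ).
(b)–(f): forbidden (parity, ΔL, ΔJ).
(c)–(d): forbidden (ΔL, ΔJ).
(c)–(e): allowed.
(c)–(f): forbidden (ΔL, ΔJ).
(d)–(e): forbidden (parity).
(d)–(f): forbidden (parity).
(e)–(f): forbidden (parity, ΔJ).
Allowed pairs: 5 of 15.

5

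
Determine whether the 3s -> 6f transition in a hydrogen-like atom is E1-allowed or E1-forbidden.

forbidden

Δl = 3 − 0 = +3; the E1 rule Δl = ±1 is violated.
The transition is electric-dipole forbidden.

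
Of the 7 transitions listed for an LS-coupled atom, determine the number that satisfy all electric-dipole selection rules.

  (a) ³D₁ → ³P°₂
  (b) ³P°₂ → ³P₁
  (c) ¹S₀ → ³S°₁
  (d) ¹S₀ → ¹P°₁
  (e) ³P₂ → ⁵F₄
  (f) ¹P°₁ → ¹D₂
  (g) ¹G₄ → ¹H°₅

5

(a) allowed
(b) allowed
(c) forbidden (ΔS, ΔL fail)
(d) allowed
(e) forbidden (parity, ΔS, ΔL, ΔJ fail)
(f) allowed
(g) allowed
Total allowed: 5 of 7.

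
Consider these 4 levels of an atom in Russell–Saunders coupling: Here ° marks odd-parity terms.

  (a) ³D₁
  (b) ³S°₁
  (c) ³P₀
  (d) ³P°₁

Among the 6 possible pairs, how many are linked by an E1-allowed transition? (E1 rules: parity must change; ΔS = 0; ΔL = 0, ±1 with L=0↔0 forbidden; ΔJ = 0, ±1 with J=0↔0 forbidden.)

(a)–(b): forbidden (ΔL).
(a)–(c): forbidden (parity).
(a)–(d): allowed.
(b)–(c): allowed.
(b)–(d): forbidden (parity).
(c)–(d): allowed.
Allowed pairs: 3 of 6.

3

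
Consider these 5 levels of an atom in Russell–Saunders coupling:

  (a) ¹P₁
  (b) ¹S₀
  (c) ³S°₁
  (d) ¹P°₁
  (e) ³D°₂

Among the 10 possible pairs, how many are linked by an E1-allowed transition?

2

(a)–(b): forbidden (parity).
(a)–(c): forbidden (ΔS).
(a)–(d): allowed.
(a)–(e): forbidden (ΔS).
(b)–(c): forbidden (ΔS, ΔL).
(b)–(d): allowed.
(b)–(e): forbidden (ΔS, ΔL, ΔJ).
(c)–(d): forbidden (parity, ΔS).
(c)–(e): forbidden (parity, ΔL).
(d)–(e): forbidden (parity, ΔS).
Allowed pairs: 2 of 10.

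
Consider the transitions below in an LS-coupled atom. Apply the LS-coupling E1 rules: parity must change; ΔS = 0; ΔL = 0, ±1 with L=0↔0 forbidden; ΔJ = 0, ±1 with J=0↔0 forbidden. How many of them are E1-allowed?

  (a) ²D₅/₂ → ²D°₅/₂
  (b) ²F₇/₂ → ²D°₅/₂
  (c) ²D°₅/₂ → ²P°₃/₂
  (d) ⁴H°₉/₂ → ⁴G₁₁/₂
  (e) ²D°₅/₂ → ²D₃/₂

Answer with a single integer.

4

(a) allowed
(b) allowed
(c) forbidden (parity fails)
(d) allowed
(e) allowed
Total allowed: 4 of 5.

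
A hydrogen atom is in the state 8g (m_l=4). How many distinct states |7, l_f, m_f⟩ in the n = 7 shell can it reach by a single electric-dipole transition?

4

E1 requires Δl = ±1, so l_f ∈ {3, 5}; with 0 ≤ l_f ≤ n_f−1 = 6, the allowed l_f values are {3, 5}.
For l_f = 3: m_f ∈ {m_i−1, m_i, m_i+1} ∩ [−3, 3] = {3} → 1 state.
For l_f = 5: m_f ∈ {m_i−1, m_i, m_i+1} ∩ [−5, 5] = {3, 4, 5} → 3 states.
Total: 4.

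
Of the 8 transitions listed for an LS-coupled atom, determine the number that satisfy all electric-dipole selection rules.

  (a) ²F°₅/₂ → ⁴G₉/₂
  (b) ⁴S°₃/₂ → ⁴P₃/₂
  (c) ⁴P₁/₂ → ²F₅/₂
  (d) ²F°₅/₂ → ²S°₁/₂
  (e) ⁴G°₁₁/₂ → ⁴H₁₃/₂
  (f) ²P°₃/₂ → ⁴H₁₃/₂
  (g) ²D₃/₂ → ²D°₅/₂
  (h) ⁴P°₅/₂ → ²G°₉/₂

(a) forbidden (ΔS, ΔJ fail)
(b) allowed
(c) forbidden (parity, ΔS, ΔL, ΔJ fail)
(d) forbidden (parity, ΔL, ΔJ fail)
(e) allowed
(f) forbidden (ΔS, ΔL, ΔJ fail)
(g) allowed
(h) forbidden (parity, ΔS, ΔL, ΔJ fail)
Total allowed: 3 of 8.

3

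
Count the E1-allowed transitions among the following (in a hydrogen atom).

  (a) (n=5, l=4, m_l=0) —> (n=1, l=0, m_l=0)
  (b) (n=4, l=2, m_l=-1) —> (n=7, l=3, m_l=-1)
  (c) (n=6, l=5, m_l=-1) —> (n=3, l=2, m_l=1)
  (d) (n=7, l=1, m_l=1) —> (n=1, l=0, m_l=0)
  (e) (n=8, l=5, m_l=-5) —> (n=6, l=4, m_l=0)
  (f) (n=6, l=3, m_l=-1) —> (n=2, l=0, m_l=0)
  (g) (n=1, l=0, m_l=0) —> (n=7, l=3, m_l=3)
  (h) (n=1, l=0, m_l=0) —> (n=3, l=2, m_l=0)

2

(a) forbidden — Δl = -4 (E1 requires Δl = ±1)
(b) allowed
(c) forbidden — Δl = -3 (E1 requires Δl = ±1); Δm_l = +2 (E1 requires Δm_l = 0, ±1)
(d) allowed
(e) forbidden — Δm_l = +5 (E1 requires Δm_l = 0, ±1)
(f) forbidden — Δl = -3 (E1 requires Δl = ±1)
(g) forbidden — Δl = +3 (E1 requires Δl = ±1); Δm_l = +3 (E1 requires Δm_l = 0, ±1)
(h) forbidden — Δl = +2 (E1 requires Δl = ±1)
Total allowed: 2 of 8.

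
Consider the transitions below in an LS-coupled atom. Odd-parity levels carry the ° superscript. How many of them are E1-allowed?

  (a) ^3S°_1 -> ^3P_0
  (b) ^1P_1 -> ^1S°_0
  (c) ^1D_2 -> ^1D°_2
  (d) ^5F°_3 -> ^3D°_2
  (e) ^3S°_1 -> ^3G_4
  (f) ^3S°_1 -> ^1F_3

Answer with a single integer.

3

(a) allowed
(b) allowed
(c) allowed
(d) forbidden (parity, ΔS fail)
(e) forbidden (ΔL, ΔJ fail)
(f) forbidden (ΔS, ΔL, ΔJ fail)
Total allowed: 3 of 6.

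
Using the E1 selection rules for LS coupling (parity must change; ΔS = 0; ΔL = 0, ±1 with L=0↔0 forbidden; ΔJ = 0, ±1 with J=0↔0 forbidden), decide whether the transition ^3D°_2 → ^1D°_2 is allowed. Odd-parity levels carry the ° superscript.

Initial level: S=1, L=2, J=2, parity odd. Final level: S=0, L=2, J=2, parity odd.
Parity must change: odd → odd — violated.
ΔS = 0: S: 1 → 0 — violated.
ΔL = 0, ±1 (not L=0↔0): L: 2 → 2, ΔL = +0 — satisfied.
ΔJ = 0, ±1 (not J=0↔0): J: 2 → 2, ΔJ = +0 — satisfied.
Rule(s) violated: parity, ΔS.

forbidden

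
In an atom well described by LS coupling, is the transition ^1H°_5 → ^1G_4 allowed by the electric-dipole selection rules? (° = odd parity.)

allowed

Reading off the term symbols: S 0→0, L 5→4, J 5→4, parity odd→even.
Parity must change: odd → even — satisfied.
ΔS = 0: S: 0 → 0 — satisfied.
ΔL = 0, ±1 (not L=0↔0): L: 5 → 4, ΔL = -1 — satisfied.
ΔJ = 0, ±1 (not J=0↔0): J: 5 → 4, ΔJ = -1 — satisfied.
All four E1 rules are satisfied.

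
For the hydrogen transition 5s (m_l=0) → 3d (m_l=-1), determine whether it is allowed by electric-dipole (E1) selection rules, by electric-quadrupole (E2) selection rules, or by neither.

E2

Δl = 2 − 0 = +2; l_i + l_f = 2.
Δm_l = -1.
E1 (Δl = ±1, |Δm_l| ≤ 1): not satisfied.
E2 (Δl = 0,±2, l_i+l_f ≥ 2, |Δm_l| ≤ 2): satisfied.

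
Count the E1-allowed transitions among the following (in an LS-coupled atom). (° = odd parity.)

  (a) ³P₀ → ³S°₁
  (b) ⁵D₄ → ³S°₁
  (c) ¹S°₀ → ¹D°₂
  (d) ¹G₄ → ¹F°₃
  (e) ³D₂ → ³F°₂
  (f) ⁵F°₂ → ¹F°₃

3

(a) allowed
(b) forbidden (ΔS, ΔL, ΔJ fail)
(c) forbidden (parity, ΔL, ΔJ fail)
(d) allowed
(e) allowed
(f) forbidden (parity, ΔS fail)
Total allowed: 3 of 6.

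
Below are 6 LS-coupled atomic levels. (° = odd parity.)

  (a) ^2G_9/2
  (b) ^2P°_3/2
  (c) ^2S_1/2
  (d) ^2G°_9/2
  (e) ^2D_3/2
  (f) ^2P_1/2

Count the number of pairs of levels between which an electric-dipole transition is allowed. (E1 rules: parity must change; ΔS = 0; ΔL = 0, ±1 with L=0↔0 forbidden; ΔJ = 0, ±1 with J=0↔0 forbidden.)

4

(a)–(b): forbidden (ΔL, ΔJ).
(a)–(c): forbidden (parity, ΔL, ΔJ).
(a)–(d): allowed.
(a)–(e): forbidden (parity, ΔL, ΔJ).
(a)–(f): forbidden (parity, ΔL, ΔJ).
(b)–(c): allowed.
(b)–(d): forbidden (parity, ΔL, ΔJ).
(b)–(e): allowed.
(b)–(f): allowed.
(c)–(d): forbidden (ΔL, ΔJ).
(c)–(e): forbidden (parity, ΔL).
(c)–(f): forbidden (parity).
(d)–(e): forbidden (ΔL, ΔJ).
(d)–(f): forbidden (ΔL, ΔJ).
(e)–(f): forbidden (parity).
Allowed pairs: 4 of 15.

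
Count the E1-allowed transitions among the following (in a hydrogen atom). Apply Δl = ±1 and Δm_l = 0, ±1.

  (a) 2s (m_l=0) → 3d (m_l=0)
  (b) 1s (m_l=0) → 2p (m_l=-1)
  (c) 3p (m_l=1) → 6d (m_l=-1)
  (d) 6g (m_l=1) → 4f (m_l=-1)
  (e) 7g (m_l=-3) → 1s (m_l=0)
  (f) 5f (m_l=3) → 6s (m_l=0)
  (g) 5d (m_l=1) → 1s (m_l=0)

(a) forbidden — Δl = +2 (E1 requires Δl = ±1)
(b) allowed
(c) forbidden — Δm_l = -2 (E1 requires Δm_l = 0, ±1)
(d) forbidden — Δm_l = -2 (E1 requires Δm_l = 0, ±1)
(e) forbidden — Δl = -4 (E1 requires Δl = ±1); Δm_l = +3 (E1 requires Δm_l = 0, ±1)
(f) forbidden — Δl = -3 (E1 requires Δl = ±1); Δm_l = -3 (E1 requires Δm_l = 0, ±1)
(g) forbidden — Δl = -2 (E1 requires Δl = ±1)
Total allowed: 1 of 7.

1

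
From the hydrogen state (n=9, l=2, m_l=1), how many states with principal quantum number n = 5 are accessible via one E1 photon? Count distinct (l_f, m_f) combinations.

E1 requires Δl = ±1, so l_f ∈ {1, 3}; with 0 ≤ l_f ≤ n_f−1 = 4, the allowed l_f values are {1, 3}.
For l_f = 1: m_f ∈ {m_i−1, m_i, m_i+1} ∩ [−1, 1] = {0, 1} → 2 states.
For l_f = 3: m_f ∈ {m_i−1, m_i, m_i+1} ∩ [−3, 3] = {0, 1, 2} → 3 states.
Total: 5.

5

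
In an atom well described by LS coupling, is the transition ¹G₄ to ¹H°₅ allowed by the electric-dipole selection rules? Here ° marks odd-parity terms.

Parity must change: even → odd — passes.
ΔS = 0: S: 0 → 0 — passes.
ΔL = 0, ±1 (not L=0↔0): L: 4 → 5, ΔL = +1 — passes.
ΔJ = 0, ±1 (not J=0↔0): J: 4 → 5, ΔJ = +1 — passes.
All four E1 rules are satisfied.

allowed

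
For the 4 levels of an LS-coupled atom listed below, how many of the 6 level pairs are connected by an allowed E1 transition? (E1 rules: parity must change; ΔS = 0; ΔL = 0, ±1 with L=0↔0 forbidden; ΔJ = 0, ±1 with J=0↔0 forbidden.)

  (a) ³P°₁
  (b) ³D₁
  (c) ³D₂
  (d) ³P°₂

(a)–(b): allowed.
(a)–(c): allowed.
(a)–(d): forbidden (parity).
(b)–(c): forbidden (parity).
(b)–(d): allowed.
(c)–(d): allowed.
Allowed pairs: 4 of 6.

4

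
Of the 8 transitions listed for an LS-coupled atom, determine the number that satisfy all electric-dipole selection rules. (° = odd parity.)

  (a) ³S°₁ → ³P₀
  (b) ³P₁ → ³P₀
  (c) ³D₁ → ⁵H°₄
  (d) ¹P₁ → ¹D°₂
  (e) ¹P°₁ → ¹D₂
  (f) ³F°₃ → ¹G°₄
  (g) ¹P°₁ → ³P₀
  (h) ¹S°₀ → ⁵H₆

3

(a) allowed
(b) forbidden (parity fails)
(c) forbidden (ΔS, ΔL, ΔJ fail)
(d) allowed
(e) allowed
(f) forbidden (parity, ΔS fail)
(g) forbidden (ΔS fails)
(h) forbidden (ΔS, ΔL, ΔJ fail)
Total allowed: 3 of 8.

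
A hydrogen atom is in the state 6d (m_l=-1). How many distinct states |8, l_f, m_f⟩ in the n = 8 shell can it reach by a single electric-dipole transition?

5

E1 requires Δl = ±1, so l_f ∈ {1, 3}; with 0 ≤ l_f ≤ n_f−1 = 7, the allowed l_f values are {1, 3}.
For l_f = 1: m_f ∈ {m_i−1, m_i, m_i+1} ∩ [−1, 1] = {-1, 0} → 2 states.
For l_f = 3: m_f ∈ {m_i−1, m_i, m_i+1} ∩ [−3, 3] = {-2, -1, 0} → 3 states.
Total: 5.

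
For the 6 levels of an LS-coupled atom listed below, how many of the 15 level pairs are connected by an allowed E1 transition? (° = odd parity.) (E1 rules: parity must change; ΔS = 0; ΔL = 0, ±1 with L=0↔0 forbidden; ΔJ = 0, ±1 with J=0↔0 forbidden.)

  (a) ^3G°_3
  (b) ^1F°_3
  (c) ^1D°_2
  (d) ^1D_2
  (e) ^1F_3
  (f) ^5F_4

(a)–(b): forbidden (parity, ΔS).
(a)–(c): forbidden (parity, ΔS, ΔL).
(a)–(d): forbidden (ΔS, ΔL).
(a)–(e): forbidden (ΔS).
(a)–(f): forbidden (ΔS).
(b)–(c): forbidden (parity).
(b)–(d): allowed.
(b)–(e): allowed.
(b)–(f): forbidden (ΔS).
(c)–(d): allowed.
(c)–(e): allowed.
(c)–(f): forbidden (ΔS, ΔJ).
(d)–(e): forbidden (parity).
(d)–(f): forbidden (parity, ΔS, ΔJ).
(e)–(f): forbidden (parity, ΔS).
Allowed pairs: 4 of 15.

4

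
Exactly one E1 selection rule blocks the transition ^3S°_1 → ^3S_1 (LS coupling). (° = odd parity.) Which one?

the L=0 ↔ L=0 exclusion

ΔS = 0: S: 1 → 1 — passes.
Parity must change: odd → even — passes.
ΔL = 0, ±1 (not L=0↔0): L: 0 → 0, ΔL = +0 — fails.
ΔJ = 0, ±1 (not J=0↔0): J: 1 → 1, ΔJ = +0 — passes.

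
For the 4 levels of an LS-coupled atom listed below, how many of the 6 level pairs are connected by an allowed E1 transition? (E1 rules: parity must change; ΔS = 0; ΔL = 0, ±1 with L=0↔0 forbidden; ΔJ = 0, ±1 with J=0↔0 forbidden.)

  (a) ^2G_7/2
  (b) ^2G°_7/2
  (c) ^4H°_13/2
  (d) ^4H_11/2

2

(a)–(b): allowed.
(a)–(c): forbidden (ΔS, ΔJ).
(a)–(d): forbidden (parity, ΔS, ΔJ).
(b)–(c): forbidden (parity, ΔS, ΔJ).
(b)–(d): forbidden (ΔS, ΔJ).
(c)–(d): allowed.
Allowed pairs: 2 of 6.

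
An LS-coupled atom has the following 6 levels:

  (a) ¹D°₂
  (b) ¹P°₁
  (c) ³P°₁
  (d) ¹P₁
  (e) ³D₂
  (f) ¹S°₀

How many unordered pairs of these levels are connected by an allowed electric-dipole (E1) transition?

(a)–(b): forbidden (parity).
(a)–(c): forbidden (parity, ΔS).
(a)–(d): allowed.
(a)–(e): forbidden (ΔS).
(a)–(f): forbidden (parity, ΔL, ΔJ).
(b)–(c): forbidden (parity, ΔS).
(b)–(d): allowed.
(b)–(e): forbidden (ΔS).
(b)–(f): forbidden (parity).
(c)–(d): forbidden (ΔS).
(c)–(e): allowed.
(c)–(f): forbidden (parity, ΔS).
(d)–(e): forbidden (parity, ΔS).
(d)–(f): allowed.
(e)–(f): forbidden (ΔS, ΔL, ΔJ).
Allowed pairs: 4 of 15.

4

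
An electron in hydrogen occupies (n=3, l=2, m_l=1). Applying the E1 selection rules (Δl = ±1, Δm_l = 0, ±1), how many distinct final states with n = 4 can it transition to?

5

E1 requires Δl = ±1, so l_f ∈ {1, 3}; with 0 ≤ l_f ≤ n_f−1 = 3, the allowed l_f values are {1, 3}.
For l_f = 1: m_f ∈ {m_i−1, m_i, m_i+1} ∩ [−1, 1] = {0, 1} → 2 states.
For l_f = 3: m_f ∈ {m_i−1, m_i, m_i+1} ∩ [−3, 3] = {0, 1, 2} → 3 states.
Total: 5.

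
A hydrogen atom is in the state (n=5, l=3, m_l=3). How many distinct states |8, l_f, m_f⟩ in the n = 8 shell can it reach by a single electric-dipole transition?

E1 requires Δl = ±1, so l_f ∈ {2, 4}; with 0 ≤ l_f ≤ n_f−1 = 7, the allowed l_f values are {2, 4}.
For l_f = 2: m_f ∈ {m_i−1, m_i, m_i+1} ∩ [−2, 2] = {2} → 1 state.
For l_f = 4: m_f ∈ {m_i−1, m_i, m_i+1} ∩ [−4, 4] = {2, 3, 4} → 3 states.
Total: 4.

4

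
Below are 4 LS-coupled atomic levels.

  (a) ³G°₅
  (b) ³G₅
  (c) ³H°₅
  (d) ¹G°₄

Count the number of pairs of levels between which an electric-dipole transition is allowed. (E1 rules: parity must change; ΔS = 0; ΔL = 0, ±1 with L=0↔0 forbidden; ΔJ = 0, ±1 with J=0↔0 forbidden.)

(a)–(b): allowed.
(a)–(c): forbidden (parity).
(a)–(d): forbidden (parity, ΔS).
(b)–(c): allowed.
(b)–(d): forbidden (ΔS).
(c)–(d): forbidden (parity, ΔS).
Allowed pairs: 2 of 6.

2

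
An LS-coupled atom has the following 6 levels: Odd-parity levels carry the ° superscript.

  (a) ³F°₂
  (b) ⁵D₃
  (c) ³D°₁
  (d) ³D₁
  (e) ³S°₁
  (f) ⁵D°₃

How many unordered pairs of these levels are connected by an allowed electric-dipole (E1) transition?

(a)–(b): forbidden (ΔS).
(a)–(c): forbidden (parity).
(a)–(d): allowed.
(a)–(e): forbidden (parity, ΔL).
(a)–(f): forbidden (parity, ΔS).
(b)–(c): forbidden (ΔS, ΔJ).
(b)–(d): forbidden (parity, ΔS, ΔJ).
(b)–(e): forbidden (ΔS, ΔL, ΔJ).
(b)–(f): allowed.
(c)–(d): allowed.
(c)–(e): forbidden (parity, ΔL).
(c)–(f): forbidden (parity, ΔS, ΔJ).
(d)–(e): forbidden (ΔL).
(d)–(f): forbidden (ΔS, ΔJ).
(e)–(f): forbidden (parity, ΔS, ΔL, ΔJ).
Allowed pairs: 3 of 15.

3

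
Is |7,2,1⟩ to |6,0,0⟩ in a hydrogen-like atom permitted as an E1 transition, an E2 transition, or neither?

Δl = 0 − 2 = -2; l_i + l_f = 2.
Δm_l = -1.
E1 (Δl = ±1, |Δm_l| ≤ 1): not satisfied.
E2 (Δl = 0,±2, l_i+l_f ≥ 2, |Δm_l| ≤ 2): satisfied.

E2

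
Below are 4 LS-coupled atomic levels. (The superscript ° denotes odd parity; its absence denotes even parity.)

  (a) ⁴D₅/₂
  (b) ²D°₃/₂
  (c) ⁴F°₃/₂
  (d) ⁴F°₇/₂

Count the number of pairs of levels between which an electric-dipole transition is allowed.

2

(a)–(b): forbidden (ΔS).
(a)–(c): allowed.
(a)–(d): allowed.
(b)–(c): forbidden (parity, ΔS).
(b)–(d): forbidden (parity, ΔS, ΔJ).
(c)–(d): forbidden (parity, ΔJ).
Allowed pairs: 2 of 6.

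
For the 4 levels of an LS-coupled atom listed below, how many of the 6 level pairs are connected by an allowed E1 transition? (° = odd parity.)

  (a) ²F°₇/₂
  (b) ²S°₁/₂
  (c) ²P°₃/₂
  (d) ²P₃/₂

(a)–(b): forbidden (parity, ΔL, ΔJ).
(a)–(c): forbidden (parity, ΔL, ΔJ).
(a)–(d): forbidden (ΔL, ΔJ).
(b)–(c): forbidden (parity).
(b)–(d): allowed.
(c)–(d): allowed.
Allowed pairs: 2 of 6.

2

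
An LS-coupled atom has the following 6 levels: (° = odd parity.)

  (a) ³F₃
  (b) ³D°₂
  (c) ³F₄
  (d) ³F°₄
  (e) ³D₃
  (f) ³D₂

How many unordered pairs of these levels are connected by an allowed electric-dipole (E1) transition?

6

(a)–(b): allowed.
(a)–(c): forbidden (parity).
(a)–(d): allowed.
(a)–(e): forbidden (parity).
(a)–(f): forbidden (parity).
(b)–(c): forbidden (ΔJ).
(b)–(d): forbidden (parity, ΔJ).
(b)–(e): allowed.
(b)–(f): allowed.
(c)–(d): allowed.
(c)–(e): forbidden (parity).
(c)–(f): forbidden (parity, ΔJ).
(d)–(e): allowed.
(d)–(f): forbidden (ΔJ).
(e)–(f): forbidden (parity).
Allowed pairs: 6 of 15.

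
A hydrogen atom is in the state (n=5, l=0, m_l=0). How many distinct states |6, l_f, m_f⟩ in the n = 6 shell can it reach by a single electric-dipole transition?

E1 requires Δl = ±1, so l_f ∈ {-1, 1}; with 0 ≤ l_f ≤ n_f−1 = 5, the allowed l_f values are {1}.
For l_f = 1: m_f ∈ {m_i−1, m_i, m_i+1} ∩ [−1, 1] = {-1, 0, 1} → 3 states.
Total: 3.

3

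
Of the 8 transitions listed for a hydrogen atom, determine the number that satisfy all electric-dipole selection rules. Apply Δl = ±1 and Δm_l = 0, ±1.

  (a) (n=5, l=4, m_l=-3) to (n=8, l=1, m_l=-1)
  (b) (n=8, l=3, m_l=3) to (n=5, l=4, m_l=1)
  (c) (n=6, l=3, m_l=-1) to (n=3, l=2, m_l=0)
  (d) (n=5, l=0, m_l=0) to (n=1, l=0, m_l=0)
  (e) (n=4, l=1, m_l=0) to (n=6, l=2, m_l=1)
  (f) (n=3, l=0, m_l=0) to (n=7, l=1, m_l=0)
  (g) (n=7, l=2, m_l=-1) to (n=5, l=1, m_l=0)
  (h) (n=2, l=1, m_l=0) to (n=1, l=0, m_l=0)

(a) forbidden — Δl = -3 (E1 requires Δl = ±1); Δm_l = +2 (E1 requires Δm_l = 0, ±1)
(b) forbidden — Δm_l = -2 (E1 requires Δm_l = 0, ±1)
(c) allowed
(d) forbidden — Δl = +0 (E1 requires Δl = ±1)
(e) allowed
(f) allowed
(g) allowed
(h) allowed
Total allowed: 5 of 8.

5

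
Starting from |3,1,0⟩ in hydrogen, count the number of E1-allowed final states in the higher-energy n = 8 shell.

4

E1 requires Δl = ±1, so l_f ∈ {0, 2}; with 0 ≤ l_f ≤ n_f−1 = 7, the allowed l_f values are {0, 2}.
For l_f = 0: m_f ∈ {m_i−1, m_i, m_i+1} ∩ [−0, 0] = {0} → 1 state.
For l_f = 2: m_f ∈ {m_i−1, m_i, m_i+1} ∩ [−2, 2] = {-1, 0, 1} → 3 states.
Total: 4.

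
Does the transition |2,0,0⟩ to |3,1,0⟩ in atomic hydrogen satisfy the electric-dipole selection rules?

Δl = 1 − 0 = +1; the E1 rule Δl = ±1 is passes.
Δm_l = 0 − (0) = +0. E1 requires Δm_l = 0, ±1: passes.
All E1 selection rules are satisfied.

allowed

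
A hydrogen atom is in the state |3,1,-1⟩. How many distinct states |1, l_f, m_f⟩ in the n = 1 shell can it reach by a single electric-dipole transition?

E1 requires Δl = ±1, so l_f ∈ {0, 2}; with 0 ≤ l_f ≤ n_f−1 = 0, the allowed l_f values are {0}.
For l_f = 0: m_f ∈ {m_i−1, m_i, m_i+1} ∩ [−0, 0] = {0} → 1 state.
Total: 1.

1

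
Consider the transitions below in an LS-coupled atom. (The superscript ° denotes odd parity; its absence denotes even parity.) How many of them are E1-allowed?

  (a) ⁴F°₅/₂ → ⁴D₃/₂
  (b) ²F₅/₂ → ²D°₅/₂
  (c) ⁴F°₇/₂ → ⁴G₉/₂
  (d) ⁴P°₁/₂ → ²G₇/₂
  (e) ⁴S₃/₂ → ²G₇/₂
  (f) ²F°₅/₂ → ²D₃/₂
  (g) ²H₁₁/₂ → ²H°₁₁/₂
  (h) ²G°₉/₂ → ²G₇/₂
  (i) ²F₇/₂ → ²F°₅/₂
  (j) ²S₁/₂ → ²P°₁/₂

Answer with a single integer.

8

(a) allowed
(b) allowed
(c) allowed
(d) forbidden (ΔS, ΔL, ΔJ fail)
(e) forbidden (parity, ΔS, ΔL, ΔJ fail)
(f) allowed
(g) allowed
(h) allowed
(i) allowed
(j) allowed
Total allowed: 8 of 10.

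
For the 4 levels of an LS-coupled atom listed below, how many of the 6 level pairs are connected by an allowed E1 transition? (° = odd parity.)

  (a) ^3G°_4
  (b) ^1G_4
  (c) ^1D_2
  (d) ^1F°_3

2

(a)–(b): forbidden (ΔS).
(a)–(c): forbidden (ΔS, ΔL, ΔJ).
(a)–(d): forbidden (parity, ΔS).
(b)–(c): forbidden (parity, ΔL, ΔJ).
(b)–(d): allowed.
(c)–(d): allowed.
Allowed pairs: 2 of 6.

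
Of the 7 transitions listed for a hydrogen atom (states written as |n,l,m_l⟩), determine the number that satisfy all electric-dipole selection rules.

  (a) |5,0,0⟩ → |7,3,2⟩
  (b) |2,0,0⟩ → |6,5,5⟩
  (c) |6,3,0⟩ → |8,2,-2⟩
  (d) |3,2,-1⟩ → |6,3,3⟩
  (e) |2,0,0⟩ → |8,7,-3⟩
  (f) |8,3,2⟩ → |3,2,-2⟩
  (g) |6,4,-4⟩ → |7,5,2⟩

0

(a) forbidden — Δl = +3 (E1 requires Δl = ±1); Δm_l = +2 (E1 requires Δm_l = 0, ±1)
(b) forbidden — Δl = +5 (E1 requires Δl = ±1); Δm_l = +5 (E1 requires Δm_l = 0, ±1)
(c) forbidden — Δm_l = -2 (E1 requires Δm_l = 0, ±1)
(d) forbidden — Δm_l = +4 (E1 requires Δm_l = 0, ±1)
(e) forbidden — Δl = +7 (E1 requires Δl = ±1); Δm_l = -3 (E1 requires Δm_l = 0, ±1)
(f) forbidden — Δm_l = -4 (E1 requires Δm_l = 0, ±1)
(g) forbidden — Δm_l = +6 (E1 requires Δm_l = 0, ±1)
Total allowed: 0 of 7.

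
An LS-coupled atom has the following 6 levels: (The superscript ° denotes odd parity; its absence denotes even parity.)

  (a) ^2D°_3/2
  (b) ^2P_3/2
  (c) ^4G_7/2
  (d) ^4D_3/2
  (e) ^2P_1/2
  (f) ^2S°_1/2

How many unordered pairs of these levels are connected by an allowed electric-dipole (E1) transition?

4

(a)–(b): allowed.
(a)–(c): forbidden (ΔS, ΔL, ΔJ).
(a)–(d): forbidden (ΔS).
(a)–(e): allowed.
(a)–(f): forbidden (parity, ΔL).
(b)–(c): forbidden (parity, ΔS, ΔL, ΔJ).
(b)–(d): forbidden (parity, ΔS).
(b)–(e): forbidden (parity).
(b)–(f): allowed.
(c)–(d): forbidden (parity, ΔL, ΔJ).
(c)–(e): forbidden (parity, ΔS, ΔL, ΔJ).
(c)–(f): forbidden (ΔS, ΔL, ΔJ).
(d)–(e): forbidden (parity, ΔS).
(d)–(f): forbidden (ΔS, ΔL).
(e)–(f): allowed.
Allowed pairs: 4 of 15.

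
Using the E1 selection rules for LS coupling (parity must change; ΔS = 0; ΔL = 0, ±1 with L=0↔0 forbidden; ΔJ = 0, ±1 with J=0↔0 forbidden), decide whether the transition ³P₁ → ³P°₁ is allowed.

allowed

Reading off the term symbols: S 1→1, L 1→1, J 1→1, parity even→odd.
Parity must change: even → odd — ✓.
ΔS = 0: S: 1 → 1 — ✓.
ΔL = 0, ±1 (not L=0↔0): L: 1 → 1, ΔL = +0 — ✓.
ΔJ = 0, ±1 (not J=0↔0): J: 1 → 1, ΔJ = +0 — ✓.
All four E1 rules are satisfied.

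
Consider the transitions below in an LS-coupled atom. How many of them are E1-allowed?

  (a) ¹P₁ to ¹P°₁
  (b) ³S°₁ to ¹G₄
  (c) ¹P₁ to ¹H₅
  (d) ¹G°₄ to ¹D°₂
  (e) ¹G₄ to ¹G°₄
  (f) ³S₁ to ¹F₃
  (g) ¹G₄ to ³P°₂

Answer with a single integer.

2

(a) allowed
(b) forbidden (ΔS, ΔL, ΔJ fail)
(c) forbidden (parity, ΔL, ΔJ fail)
(d) forbidden (parity, ΔL, ΔJ fail)
(e) allowed
(f) forbidden (parity, ΔS, ΔL, ΔJ fail)
(g) forbidden (ΔS, ΔL, ΔJ fail)
Total allowed: 2 of 7.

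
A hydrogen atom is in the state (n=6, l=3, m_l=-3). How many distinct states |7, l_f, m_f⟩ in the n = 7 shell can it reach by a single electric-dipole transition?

E1 requires Δl = ±1, so l_f ∈ {2, 4}; with 0 ≤ l_f ≤ n_f−1 = 6, the allowed l_f values are {2, 4}.
For l_f = 2: m_f ∈ {m_i−1, m_i, m_i+1} ∩ [−2, 2] = {-2} → 1 state.
For l_f = 4: m_f ∈ {m_i−1, m_i, m_i+1} ∩ [−4, 4] = {-4, -3, -2} → 3 states.
Total: 4.

4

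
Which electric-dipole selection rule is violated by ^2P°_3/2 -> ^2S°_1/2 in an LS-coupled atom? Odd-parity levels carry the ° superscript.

Parity must change: odd → odd — violated.
ΔS = 0: S: 1/2 → 1/2 — satisfied.
ΔL = 0, ±1 (not L=0↔0): L: 1 → 0, ΔL = -1 — satisfied.
ΔJ = 0, ±1 (not J=0↔0): J: 3/2 → 1/2, ΔJ = -1 — satisfied.

parity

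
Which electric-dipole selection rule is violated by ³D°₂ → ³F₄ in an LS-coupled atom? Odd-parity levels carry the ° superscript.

the ΔJ = 0, ±1 rule

Reading off the term symbols: S 1→1, L 2→3, J 2→4, parity odd→even.
Parity must change: odd → even — passes.
ΔS = 0: S: 1 → 1 — passes.
ΔL = 0, ±1 (not L=0↔0): L: 2 → 3, ΔL = +1 — passes.
ΔJ = 0, ±1 (not J=0↔0): J: 2 → 4, ΔJ = +2 — fails.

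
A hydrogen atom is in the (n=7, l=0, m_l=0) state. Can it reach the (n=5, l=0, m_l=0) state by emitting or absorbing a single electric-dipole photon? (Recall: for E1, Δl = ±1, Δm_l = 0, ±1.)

forbidden

Δl = 0 − 0 = +0; the E1 rule Δl = ±1 is fails.
m_l: 0 → 0 (Δm_l = +0). |Δm_l| ≤ 1 passes.
The transition is electric-dipole forbidden.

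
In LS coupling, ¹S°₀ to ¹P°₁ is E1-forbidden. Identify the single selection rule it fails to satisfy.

Parity must change: odd → odd — violated.
ΔS = 0: S: 0 → 0 — satisfied.
ΔL = 0, ±1 (not L=0↔0): L: 0 → 1, ΔL = +1 — satisfied.
ΔJ = 0, ±1 (not J=0↔0): J: 0 → 1, ΔJ = +1 — satisfied.

parity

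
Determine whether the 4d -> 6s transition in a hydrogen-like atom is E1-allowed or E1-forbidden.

Initial l = 2, final l = 0, so Δl = -2. E1 requires Δl = ±1: fails.
The transition is electric-dipole forbidden.

forbidden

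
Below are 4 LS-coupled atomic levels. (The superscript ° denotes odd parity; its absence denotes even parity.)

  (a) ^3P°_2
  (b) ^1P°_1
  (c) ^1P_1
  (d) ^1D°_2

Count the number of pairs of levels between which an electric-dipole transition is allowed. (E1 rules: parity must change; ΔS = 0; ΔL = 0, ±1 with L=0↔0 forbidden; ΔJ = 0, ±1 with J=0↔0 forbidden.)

(a)–(b): forbidden (parity, ΔS).
(a)–(c): forbidden (ΔS).
(a)–(d): forbidden (parity, ΔS).
(b)–(c): allowed.
(b)–(d): forbidden (parity).
(c)–(d): allowed.
Allowed pairs: 2 of 6.

2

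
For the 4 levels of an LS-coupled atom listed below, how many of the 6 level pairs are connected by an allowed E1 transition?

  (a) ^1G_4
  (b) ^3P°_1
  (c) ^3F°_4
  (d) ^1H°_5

1

(a)–(b): forbidden (ΔS, ΔL, ΔJ).
(a)–(c): forbidden (ΔS).
(a)–(d): allowed.
(b)–(c): forbidden (parity, ΔL, ΔJ).
(b)–(d): forbidden (parity, ΔS, ΔL, ΔJ).
(c)–(d): forbidden (parity, ΔS, ΔL).
Allowed pairs: 1 of 6.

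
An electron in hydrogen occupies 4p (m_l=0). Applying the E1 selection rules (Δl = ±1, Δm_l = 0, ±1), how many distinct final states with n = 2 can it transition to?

1

E1 requires Δl = ±1, so l_f ∈ {0, 2}; with 0 ≤ l_f ≤ n_f−1 = 1, the allowed l_f values are {0}.
For l_f = 0: m_f ∈ {m_i−1, m_i, m_i+1} ∩ [−0, 0] = {0} → 1 state.
Total: 1.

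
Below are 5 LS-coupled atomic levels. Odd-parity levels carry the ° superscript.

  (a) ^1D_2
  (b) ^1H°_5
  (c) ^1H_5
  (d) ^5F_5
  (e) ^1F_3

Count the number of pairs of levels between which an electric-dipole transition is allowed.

(a)–(b): forbidden (ΔL, ΔJ).
(a)–(c): forbidden (parity, ΔL, ΔJ).
(a)–(d): forbidden (parity, ΔS, ΔJ).
(a)–(e): forbidden (parity).
(b)–(c): allowed.
(b)–(d): forbidden (ΔS, ΔL).
(b)–(e): forbidden (ΔL, ΔJ).
(c)–(d): forbidden (parity, ΔS, ΔL).
(c)–(e): forbidden (parity, ΔL, ΔJ).
(d)–(e): forbidden (parity, ΔS, ΔJ).
Allowed pairs: 1 of 10.

1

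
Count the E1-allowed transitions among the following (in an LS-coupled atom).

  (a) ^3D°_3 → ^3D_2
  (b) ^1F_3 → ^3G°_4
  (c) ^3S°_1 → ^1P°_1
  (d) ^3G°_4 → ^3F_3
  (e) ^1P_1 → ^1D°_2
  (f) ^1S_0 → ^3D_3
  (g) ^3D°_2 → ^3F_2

4

(a) allowed
(b) forbidden (ΔS fails)
(c) forbidden (parity, ΔS fail)
(d) allowed
(e) allowed
(f) forbidden (parity, ΔS, ΔL, ΔJ fail)
(g) allowed
Total allowed: 4 of 7.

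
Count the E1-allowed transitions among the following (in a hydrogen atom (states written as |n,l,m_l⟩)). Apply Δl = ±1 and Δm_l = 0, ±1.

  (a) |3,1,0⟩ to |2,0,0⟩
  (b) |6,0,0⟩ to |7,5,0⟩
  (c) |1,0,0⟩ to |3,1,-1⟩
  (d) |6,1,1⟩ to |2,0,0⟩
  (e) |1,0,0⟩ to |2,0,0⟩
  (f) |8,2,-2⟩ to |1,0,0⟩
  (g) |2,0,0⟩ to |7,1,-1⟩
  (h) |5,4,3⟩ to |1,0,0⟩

4

(a) allowed
(b) forbidden — Δl = +5 (E1 requires Δl = ±1)
(c) allowed
(d) allowed
(e) forbidden — Δl = +0 (E1 requires Δl = ±1)
(f) forbidden — Δl = -2 (E1 requires Δl = ±1); Δm_l = +2 (E1 requires Δm_l = 0, ±1)
(g) allowed
(h) forbidden — Δl = -4 (E1 requires Δl = ±1); Δm_l = -3 (E1 requires Δm_l = 0, ±1)
Total allowed: 4 of 8.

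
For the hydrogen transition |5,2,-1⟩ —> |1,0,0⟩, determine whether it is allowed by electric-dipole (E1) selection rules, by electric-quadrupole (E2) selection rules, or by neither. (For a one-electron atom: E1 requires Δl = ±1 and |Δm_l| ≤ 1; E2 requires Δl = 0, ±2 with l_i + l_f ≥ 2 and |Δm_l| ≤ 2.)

Δl = 0 − 2 = -2; l_i + l_f = 2.
Δm_l = +1.
E1 (Δl = ±1, |Δm_l| ≤ 1): not satisfied.
E2 (Δl = 0,±2, l_i+l_f ≥ 2, |Δm_l| ≤ 2): satisfied.

E2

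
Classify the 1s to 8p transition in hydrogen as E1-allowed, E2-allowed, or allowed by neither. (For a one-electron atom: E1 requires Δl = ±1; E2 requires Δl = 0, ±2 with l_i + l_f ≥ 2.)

E1

Δl = 1 − 0 = +1; l_i + l_f = 1.
E1 (Δl = ±1): satisfied.
E2 (Δl = 0,±2, l_i+l_f ≥ 2): not satisfied.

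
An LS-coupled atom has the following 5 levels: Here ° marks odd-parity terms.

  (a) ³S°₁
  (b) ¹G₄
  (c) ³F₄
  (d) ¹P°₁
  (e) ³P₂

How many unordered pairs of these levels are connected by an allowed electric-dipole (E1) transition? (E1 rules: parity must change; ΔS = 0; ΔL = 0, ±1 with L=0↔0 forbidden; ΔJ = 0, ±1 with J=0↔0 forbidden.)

(a)–(b): forbidden (ΔS, ΔL, ΔJ).
(a)–(c): forbidden (ΔL, ΔJ).
(a)–(d): forbidden (parity, ΔS).
(a)–(e): allowed.
(b)–(c): forbidden (parity, ΔS).
(b)–(d): forbidden (ΔL, ΔJ).
(b)–(e): forbidden (parity, ΔS, ΔL, ΔJ).
(c)–(d): forbidden (ΔS, ΔL, ΔJ).
(c)–(e): forbidden (parity, ΔL, ΔJ).
(d)–(e): forbidden (ΔS).
Allowed pairs: 1 of 10.

1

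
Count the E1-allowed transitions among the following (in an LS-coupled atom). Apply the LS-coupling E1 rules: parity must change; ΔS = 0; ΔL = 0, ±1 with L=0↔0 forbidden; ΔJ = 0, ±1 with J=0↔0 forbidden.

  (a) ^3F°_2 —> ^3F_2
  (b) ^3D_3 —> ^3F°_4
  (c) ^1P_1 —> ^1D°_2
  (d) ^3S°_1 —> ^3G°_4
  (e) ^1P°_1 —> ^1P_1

(a) allowed
(b) allowed
(c) allowed
(d) forbidden (parity, ΔL, ΔJ fail)
(e) allowed
Total allowed: 4 of 5.

4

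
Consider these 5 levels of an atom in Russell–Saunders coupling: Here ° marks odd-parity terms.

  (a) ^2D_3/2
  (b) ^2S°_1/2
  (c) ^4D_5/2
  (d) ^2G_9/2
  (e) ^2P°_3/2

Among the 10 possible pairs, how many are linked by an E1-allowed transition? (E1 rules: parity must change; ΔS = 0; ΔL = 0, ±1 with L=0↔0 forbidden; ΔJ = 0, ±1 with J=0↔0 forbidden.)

1

(a)–(b): forbidden (ΔL).
(a)–(c): forbidden (parity, ΔS).
(a)–(d): forbidden (parity, ΔL, ΔJ).
(a)–(e): allowed.
(b)–(c): forbidden (ΔS, ΔL, ΔJ).
(b)–(d): forbidden (ΔL, ΔJ).
(b)–(e): forbidden (parity).
(c)–(d): forbidden (parity, ΔS, ΔL, ΔJ).
(c)–(e): forbidden (ΔS).
(d)–(e): forbidden (ΔL, ΔJ).
Allowed pairs: 1 of 10.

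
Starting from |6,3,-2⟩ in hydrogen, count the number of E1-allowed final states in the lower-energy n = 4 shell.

2

E1 requires Δl = ±1, so l_f ∈ {2, 4}; with 0 ≤ l_f ≤ n_f−1 = 3, the allowed l_f values are {2}.
For l_f = 2: m_f ∈ {m_i−1, m_i, m_i+1} ∩ [−2, 2] = {-2, -1} → 2 states.
Total: 2.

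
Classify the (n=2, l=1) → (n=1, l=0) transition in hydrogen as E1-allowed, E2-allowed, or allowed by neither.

E1

Δl = 0 − 1 = -1; l_i + l_f = 1.
E1 (Δl = ±1): satisfied.
E2 (Δl = 0,±2, l_i+l_f ≥ 2): not satisfied.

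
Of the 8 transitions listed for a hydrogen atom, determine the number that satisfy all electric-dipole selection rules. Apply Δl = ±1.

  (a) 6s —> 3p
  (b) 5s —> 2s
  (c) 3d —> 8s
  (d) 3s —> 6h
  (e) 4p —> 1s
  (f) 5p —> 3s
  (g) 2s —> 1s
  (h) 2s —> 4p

(a) allowed
(b) forbidden — Δl = +0 (E1 requires Δl = ±1)
(c) forbidden — Δl = -2 (E1 requires Δl = ±1)
(d) forbidden — Δl = +5 (E1 requires Δl = ±1)
(e) allowed
(f) allowed
(g) forbidden — Δl = +0 (E1 requires Δl = ±1)
(h) allowed
Total allowed: 4 of 8.

4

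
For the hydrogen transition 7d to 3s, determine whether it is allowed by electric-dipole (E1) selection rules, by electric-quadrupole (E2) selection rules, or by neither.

Δl = 0 − 2 = -2; l_i + l_f = 2.
E1 (Δl = ±1): not satisfied.
E2 (Δl = 0,±2, l_i+l_f ≥ 2): satisfied.

E2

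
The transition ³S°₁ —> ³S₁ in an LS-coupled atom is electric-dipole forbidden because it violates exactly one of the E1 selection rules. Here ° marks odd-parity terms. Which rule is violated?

Reading off the term symbols: S 1→1, L 0→0, J 1→1, parity odd→even.
Parity must change: odd → even — ok.
ΔS = 0: S: 1 → 1 — ok.
ΔL = 0, ±1 (not L=0↔0): L: 0 → 0, ΔL = +0 — fails.
ΔJ = 0, ±1 (not J=0↔0): J: 1 → 1, ΔJ = +0 — ok.

the L=0 ↔ L=0 exclusion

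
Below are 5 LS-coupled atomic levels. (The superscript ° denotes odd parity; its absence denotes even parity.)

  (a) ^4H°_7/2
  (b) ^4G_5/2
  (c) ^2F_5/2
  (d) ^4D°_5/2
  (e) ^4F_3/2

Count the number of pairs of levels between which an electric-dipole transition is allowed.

2

(a)–(b): allowed.
(a)–(c): forbidden (ΔS, ΔL).
(a)–(d): forbidden (parity, ΔL).
(a)–(e): forbidden (ΔL, ΔJ).
(b)–(c): forbidden (parity, ΔS).
(b)–(d): forbidden (ΔL).
(b)–(e): forbidden (parity).
(c)–(d): forbidden (ΔS).
(c)–(e): forbidden (parity, ΔS).
(d)–(e): allowed.
Allowed pairs: 2 of 10.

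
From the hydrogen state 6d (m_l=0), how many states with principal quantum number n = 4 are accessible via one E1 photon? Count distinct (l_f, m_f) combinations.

E1 requires Δl = ±1, so l_f ∈ {1, 3}; with 0 ≤ l_f ≤ n_f−1 = 3, the allowed l_f values are {1, 3}.
For l_f = 1: m_f ∈ {m_i−1, m_i, m_i+1} ∩ [−1, 1] = {-1, 0, 1} → 3 states.
For l_f = 3: m_f ∈ {m_i−1, m_i, m_i+1} ∩ [−3, 3] = {-1, 0, 1} → 3 states.
Total: 6.

6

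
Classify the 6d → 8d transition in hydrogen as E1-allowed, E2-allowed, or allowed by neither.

Δl = 2 − 2 = +0; l_i + l_f = 4.
E1 (Δl = ±1): not satisfied.
E2 (Δl = 0,±2, l_i+l_f ≥ 2): satisfied.

E2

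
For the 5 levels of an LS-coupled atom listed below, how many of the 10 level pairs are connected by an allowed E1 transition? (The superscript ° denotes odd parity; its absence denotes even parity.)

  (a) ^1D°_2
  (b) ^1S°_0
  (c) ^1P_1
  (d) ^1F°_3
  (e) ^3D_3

(a)–(b): forbidden (parity, ΔL, ΔJ).
(a)–(c): allowed.
(a)–(d): forbidden (parity).
(a)–(e): forbidden (ΔS).
(b)–(c): allowed.
(b)–(d): forbidden (parity, ΔL, ΔJ).
(b)–(e): forbidden (ΔS, ΔL, ΔJ).
(c)–(d): forbidden (ΔL, ΔJ).
(c)–(e): forbidden (parity, ΔS, ΔJ).
(d)–(e): forbidden (ΔS).
Allowed pairs: 2 of 10.

2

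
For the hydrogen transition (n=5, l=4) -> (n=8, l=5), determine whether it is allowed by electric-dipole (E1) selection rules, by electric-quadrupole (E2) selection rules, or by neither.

Δl = 5 − 4 = +1; l_i + l_f = 9.
E1 (Δl = ±1): satisfied.
E2 (Δl = 0,±2, l_i+l_f ≥ 2): not satisfied.

E1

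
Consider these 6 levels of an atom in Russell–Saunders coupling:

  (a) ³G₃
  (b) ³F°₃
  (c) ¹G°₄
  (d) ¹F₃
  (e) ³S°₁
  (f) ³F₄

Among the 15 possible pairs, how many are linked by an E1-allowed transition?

3

(a)–(b): allowed.
(a)–(c): forbidden (ΔS).
(a)–(d): forbidden (parity, ΔS).
(a)–(e): forbidden (ΔL, ΔJ).
(a)–(f): forbidden (parity).
(b)–(c): forbidden (parity, ΔS).
(b)–(d): forbidden (ΔS).
(b)–(e): forbidden (parity, ΔL, ΔJ).
(b)–(f): allowed.
(c)–(d): allowed.
(c)–(e): forbidden (parity, ΔS, ΔL, ΔJ).
(c)–(f): forbidden (ΔS).
(d)–(e): forbidden (ΔS, ΔL, ΔJ).
(d)–(f): forbidden (parity, ΔS).
(e)–(f): forbidden (ΔL, ΔJ).
Allowed pairs: 3 of 15.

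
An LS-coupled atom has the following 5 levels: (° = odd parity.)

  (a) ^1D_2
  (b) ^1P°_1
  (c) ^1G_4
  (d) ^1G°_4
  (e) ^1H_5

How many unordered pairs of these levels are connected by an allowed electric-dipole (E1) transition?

(a)–(b): allowed.
(a)–(c): forbidden (parity, ΔL, ΔJ).
(a)–(d): forbidden (ΔL, ΔJ).
(a)–(e): forbidden (parity, ΔL, ΔJ).
(b)–(c): forbidden (ΔL, ΔJ).
(b)–(d): forbidden (parity, ΔL, ΔJ).
(b)–(e): forbidden (ΔL, ΔJ).
(c)–(d): allowed.
(c)–(e): forbidden (parity).
(d)–(e): allowed.
Allowed pairs: 3 of 10.

3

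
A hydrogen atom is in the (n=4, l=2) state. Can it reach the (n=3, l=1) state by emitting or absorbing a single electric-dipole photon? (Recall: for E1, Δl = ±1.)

allowed

Δl = 1 − 2 = -1; the E1 rule Δl = ±1 is ok.
All E1 selection rules are satisfied.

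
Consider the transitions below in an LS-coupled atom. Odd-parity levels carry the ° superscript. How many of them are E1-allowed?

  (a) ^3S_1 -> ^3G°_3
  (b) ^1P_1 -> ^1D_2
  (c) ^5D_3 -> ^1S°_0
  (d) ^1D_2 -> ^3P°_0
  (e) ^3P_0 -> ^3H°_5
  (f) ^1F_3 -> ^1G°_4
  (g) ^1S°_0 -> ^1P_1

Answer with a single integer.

(a) forbidden (ΔL, ΔJ fail)
(b) forbidden (parity fails)
(c) forbidden (ΔS, ΔL, ΔJ fail)
(d) forbidden (ΔS, ΔJ fail)
(e) forbidden (ΔL, ΔJ fail)
(f) allowed
(g) allowed
Total allowed: 2 of 7.

2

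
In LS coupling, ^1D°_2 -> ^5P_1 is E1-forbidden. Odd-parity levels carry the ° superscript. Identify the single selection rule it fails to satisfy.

the ΔS = 0 rule

Parity must change: odd → even — passes.
ΔS = 0: S: 0 → 2 — fails.
ΔL = 0, ±1 (not L=0↔0): L: 2 → 1, ΔL = -1 — passes.
ΔJ = 0, ±1 (not J=0↔0): J: 2 → 1, ΔJ = -1 — passes.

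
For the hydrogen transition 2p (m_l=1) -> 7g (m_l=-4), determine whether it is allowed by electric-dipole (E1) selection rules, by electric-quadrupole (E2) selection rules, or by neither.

Δl = 4 − 1 = +3; l_i + l_f = 5.
Δm_l = -5.
E1 (Δl = ±1, |Δm_l| ≤ 1): not satisfied.
E2 (Δl = 0,±2, l_i+l_f ≥ 2, |Δm_l| ≤ 2): not satisfied.

neither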